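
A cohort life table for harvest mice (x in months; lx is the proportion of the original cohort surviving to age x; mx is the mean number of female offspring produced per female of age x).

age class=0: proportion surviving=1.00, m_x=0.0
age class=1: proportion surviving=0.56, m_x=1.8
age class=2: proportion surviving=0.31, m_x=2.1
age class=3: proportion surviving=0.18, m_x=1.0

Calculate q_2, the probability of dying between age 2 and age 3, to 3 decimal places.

0.419

q_2 = (l_2 − l_3) / l_2 = (0.31 − 0.18) / 0.31
     = 0.13 / 0.31 = 0.419355… → 0.419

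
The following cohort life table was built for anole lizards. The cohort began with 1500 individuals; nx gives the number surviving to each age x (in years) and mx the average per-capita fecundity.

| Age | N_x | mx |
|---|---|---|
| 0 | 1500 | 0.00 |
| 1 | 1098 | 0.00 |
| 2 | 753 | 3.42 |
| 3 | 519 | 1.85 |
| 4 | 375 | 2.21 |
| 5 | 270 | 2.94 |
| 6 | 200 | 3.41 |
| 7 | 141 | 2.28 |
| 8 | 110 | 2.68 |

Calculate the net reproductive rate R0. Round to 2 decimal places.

lx = nx/n0 = nx/1500: 1, 0.732, 0.502, 0.346, 0.25, 0.18, 0.13333…, 0.094, 0.07333…
lx·mx by age: 0, 0, 1.71684, 0.6401, 0.5525, 0.5292, 0.454667…, 0.21432, 0.196533…
R0 = Σ lx·mx = 4.30416… → 4.30

4.30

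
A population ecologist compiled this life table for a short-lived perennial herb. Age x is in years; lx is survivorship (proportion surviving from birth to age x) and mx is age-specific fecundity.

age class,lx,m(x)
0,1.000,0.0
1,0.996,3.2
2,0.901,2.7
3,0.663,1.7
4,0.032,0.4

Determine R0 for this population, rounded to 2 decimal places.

lx·mx by age: 0, 3.1872, 2.4327, 1.1271, 0.0128
R0 = Σ lx·mx = 6.7598 → 6.76

6.76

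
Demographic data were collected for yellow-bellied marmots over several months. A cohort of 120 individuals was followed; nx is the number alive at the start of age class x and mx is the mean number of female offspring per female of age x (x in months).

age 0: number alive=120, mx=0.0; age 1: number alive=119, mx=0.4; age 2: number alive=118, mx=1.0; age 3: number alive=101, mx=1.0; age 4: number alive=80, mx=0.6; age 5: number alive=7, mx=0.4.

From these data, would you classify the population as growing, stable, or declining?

lx = nx/n0 = nx/120: 1, 0.99167…, 0.98333…, 0.84167…, 0.66667…, 0.05833…
R0 = Σ lx·mx = 0 + 0.396667… + 0.983333… + 0.841667… + 0.4… + 0.023333… = 2.645…
R0 > 1, so the population is growing.

growing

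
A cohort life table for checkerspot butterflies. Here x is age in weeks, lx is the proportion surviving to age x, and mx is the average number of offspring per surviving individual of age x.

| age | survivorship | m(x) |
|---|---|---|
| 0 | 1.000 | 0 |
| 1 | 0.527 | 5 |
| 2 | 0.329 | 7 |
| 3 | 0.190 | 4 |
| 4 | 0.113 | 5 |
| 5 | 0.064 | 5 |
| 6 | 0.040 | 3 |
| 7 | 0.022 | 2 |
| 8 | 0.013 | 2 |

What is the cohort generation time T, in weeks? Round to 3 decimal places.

lx·mx: 0, 2.635, 2.303, 0.76, 0.565, 0.32, 0.12, 0.044, 0.026 → R0 = 6.773
x·lx·mx: 0, 2.635, 4.606, 2.28, 2.26, 1.6, 0.72, 0.308, 0.208 → Σ = 14.617
T = 14.617 / 6.773 = 2.158128… → 2.158

2.158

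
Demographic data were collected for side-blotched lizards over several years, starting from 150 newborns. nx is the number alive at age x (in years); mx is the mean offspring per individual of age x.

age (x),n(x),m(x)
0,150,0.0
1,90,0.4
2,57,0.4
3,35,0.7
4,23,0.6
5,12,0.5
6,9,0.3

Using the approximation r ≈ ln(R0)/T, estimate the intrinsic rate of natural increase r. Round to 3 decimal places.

-0.144

lx = nx/n0 = nx/150: 1, 0.6, 0.38, 0.23333…, 0.15333…, 0.08, 0.06
R0 = Σ lx·mx = 0 + 0.24 + 0.152 + 0.16333… + 0.092… + 0.04 + 0.018 = 0.705333…
Σ x·lx·mx = 1.71…; T = 1.71…/0.705333… = 2.42439…
r ≈ ln(R0)/T = ln(0.705333…)/2.42439… = -0.14399… → -0.144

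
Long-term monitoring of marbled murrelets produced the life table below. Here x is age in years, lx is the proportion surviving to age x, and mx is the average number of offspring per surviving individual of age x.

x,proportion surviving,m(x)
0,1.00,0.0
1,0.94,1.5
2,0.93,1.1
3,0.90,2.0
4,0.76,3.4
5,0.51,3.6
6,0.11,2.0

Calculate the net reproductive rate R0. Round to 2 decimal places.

lx·mx by age: 0, 1.41, 1.023, 1.8, 2.584, 1.836, 0.22
R0 = Σ lx·mx = 8.873 → 8.87

8.87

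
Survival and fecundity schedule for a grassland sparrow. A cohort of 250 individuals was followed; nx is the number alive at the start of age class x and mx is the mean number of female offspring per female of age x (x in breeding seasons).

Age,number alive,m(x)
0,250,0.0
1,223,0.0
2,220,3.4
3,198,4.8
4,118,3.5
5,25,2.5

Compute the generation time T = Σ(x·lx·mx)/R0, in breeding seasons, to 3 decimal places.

2.903

lx = nx/n0 = nx/250: 1, 0.892, 0.88, 0.792, 0.472, 0.1
lx·mx: 0, 0, 2.992, 3.8016, 1.652, 0.25 → R0 = 8.6956
x·lx·mx: 0, 0, 5.984, 11.4048, 6.608, 1.25 → Σ = 25.2468
T = 25.2468 / 8.6956 = 2.903399… → 2.903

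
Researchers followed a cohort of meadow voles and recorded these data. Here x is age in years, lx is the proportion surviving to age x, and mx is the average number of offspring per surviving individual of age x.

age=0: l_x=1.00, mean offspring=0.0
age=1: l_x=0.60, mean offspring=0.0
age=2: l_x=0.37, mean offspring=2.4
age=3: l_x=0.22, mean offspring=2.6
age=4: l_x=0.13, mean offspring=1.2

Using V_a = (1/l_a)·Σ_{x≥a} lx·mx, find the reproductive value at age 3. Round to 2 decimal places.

lx·mx for x ≥ 3: 0.572, 0.156 → sum = 0.728
V_3 = 0.728 / l_3 = 0.728 / 0.22 = 3.309091… → 3.31

3.31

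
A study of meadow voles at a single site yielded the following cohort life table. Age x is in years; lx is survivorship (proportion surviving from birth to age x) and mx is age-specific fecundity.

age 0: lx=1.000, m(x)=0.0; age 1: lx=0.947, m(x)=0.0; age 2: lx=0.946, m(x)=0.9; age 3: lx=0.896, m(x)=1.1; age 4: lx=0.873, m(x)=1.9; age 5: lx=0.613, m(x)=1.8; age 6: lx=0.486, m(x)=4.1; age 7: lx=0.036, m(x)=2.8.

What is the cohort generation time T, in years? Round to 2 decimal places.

lx·mx: 0, 0, 0.8514, 0.9856, 1.6587, 1.1034, 1.9926, 0.1008 → R0 = 6.6925
x·lx·mx: 0, 0, 1.7028, 2.9568, 6.6348, 5.517, 11.9556, 0.7056 → Σ = 29.4726
T = 29.4726 / 6.6925 = 4.403825… → 4.40

4.40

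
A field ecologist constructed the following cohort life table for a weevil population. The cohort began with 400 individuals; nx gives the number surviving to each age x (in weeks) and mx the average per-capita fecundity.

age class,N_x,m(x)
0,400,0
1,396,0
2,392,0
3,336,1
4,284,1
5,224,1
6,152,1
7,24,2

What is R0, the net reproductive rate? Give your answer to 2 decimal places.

lx = nx/n0 = nx/400: 1, 0.99, 0.98, 0.84, 0.71, 0.56, 0.38, 0.06
lx·mx by age: 0, 0, 0, 0.84, 0.71, 0.56, 0.38, 0.12
R0 = Σ lx·mx = 2.61 → 2.61

2.61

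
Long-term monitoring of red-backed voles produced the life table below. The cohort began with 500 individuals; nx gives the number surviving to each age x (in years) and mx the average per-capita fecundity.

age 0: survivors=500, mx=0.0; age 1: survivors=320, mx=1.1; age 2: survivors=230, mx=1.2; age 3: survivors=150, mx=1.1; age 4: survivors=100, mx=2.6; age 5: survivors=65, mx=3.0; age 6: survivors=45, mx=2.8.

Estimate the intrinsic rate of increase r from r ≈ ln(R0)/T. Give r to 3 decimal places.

0.333

lx = nx/n0 = nx/500: 1, 0.64, 0.46, 0.3, 0.2, 0.13, 0.09
R0 = Σ lx·mx = 0 + 0.704 + 0.552 + 0.33 + 0.52 + 0.39 + 0.252 = 2.748
Σ x·lx·mx = 8.34; T = 8.34/2.748 = 3.03493…
r ≈ ln(R0)/T = ln(2.748)/3.03493… = 0.33308… → 0.333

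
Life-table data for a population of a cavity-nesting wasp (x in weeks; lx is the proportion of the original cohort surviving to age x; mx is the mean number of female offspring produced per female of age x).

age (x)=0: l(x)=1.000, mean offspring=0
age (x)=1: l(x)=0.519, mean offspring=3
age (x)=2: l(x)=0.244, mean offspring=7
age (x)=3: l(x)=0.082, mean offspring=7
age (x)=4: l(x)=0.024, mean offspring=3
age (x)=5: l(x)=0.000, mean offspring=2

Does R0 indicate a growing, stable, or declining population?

growing

R0 = Σ lx·mx = 0 + 1.557 + 1.708 + 0.574 + 0.072 + 0 = 3.911
R0 > 1, so the population is growing.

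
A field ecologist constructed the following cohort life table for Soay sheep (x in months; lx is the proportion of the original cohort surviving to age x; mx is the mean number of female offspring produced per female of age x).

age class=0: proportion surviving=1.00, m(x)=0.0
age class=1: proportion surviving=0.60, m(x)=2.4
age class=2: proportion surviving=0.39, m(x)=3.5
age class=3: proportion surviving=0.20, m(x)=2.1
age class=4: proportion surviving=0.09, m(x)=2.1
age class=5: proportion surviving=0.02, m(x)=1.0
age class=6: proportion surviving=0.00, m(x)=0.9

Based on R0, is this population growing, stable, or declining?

R0 = Σ lx·mx = 0 + 1.44 + 1.365 + 0.42 + 0.189 + 0.02 + 0 = 3.434
R0 > 1, so the population is growing.

growing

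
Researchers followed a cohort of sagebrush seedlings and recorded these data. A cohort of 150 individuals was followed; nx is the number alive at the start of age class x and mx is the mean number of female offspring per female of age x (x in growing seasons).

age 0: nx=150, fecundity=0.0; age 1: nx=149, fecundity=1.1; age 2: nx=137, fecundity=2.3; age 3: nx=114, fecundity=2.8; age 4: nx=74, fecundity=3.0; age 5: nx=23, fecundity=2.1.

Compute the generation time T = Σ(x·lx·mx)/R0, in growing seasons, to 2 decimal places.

lx = nx/n0 = nx/150: 1, 0.99333…, 0.91333…, 0.76, 0.49333…, 0.15333…
lx·mx: 0, 1.092667…, 2.100667…, 2.128, 1.48…, 0.322… → R0 = 7.123333…
x·lx·mx: 0, 1.092667…, 4.201333…, 6.384, 5.92…, 1.61… → Σ = 19.208…
T = 19.208… / 7.123333… = 2.69649… → 2.70

2.70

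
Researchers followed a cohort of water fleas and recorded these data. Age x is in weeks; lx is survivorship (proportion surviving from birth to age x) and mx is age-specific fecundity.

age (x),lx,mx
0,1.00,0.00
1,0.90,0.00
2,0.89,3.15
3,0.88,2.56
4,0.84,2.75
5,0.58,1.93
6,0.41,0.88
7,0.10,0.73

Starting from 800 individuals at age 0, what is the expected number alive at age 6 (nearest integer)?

Expected survivors = N0 · l_6 = 800 × 0.41 = 328 → 328

328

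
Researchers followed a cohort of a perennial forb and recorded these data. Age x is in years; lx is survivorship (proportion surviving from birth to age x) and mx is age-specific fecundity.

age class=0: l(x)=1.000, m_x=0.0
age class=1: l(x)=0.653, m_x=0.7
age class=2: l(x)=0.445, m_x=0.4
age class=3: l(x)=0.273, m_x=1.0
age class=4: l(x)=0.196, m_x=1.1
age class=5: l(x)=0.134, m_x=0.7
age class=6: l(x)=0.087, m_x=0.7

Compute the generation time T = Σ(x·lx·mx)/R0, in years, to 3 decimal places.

lx·mx: 0, 0.4571, 0.178, 0.273, 0.2156, 0.0938, 0.0609 → R0 = 1.2784
x·lx·mx: 0, 0.4571, 0.356, 0.819, 0.8624, 0.469, 0.3654 → Σ = 3.3289
T = 3.3289 / 1.2784 = 2.603958… → 2.604

2.604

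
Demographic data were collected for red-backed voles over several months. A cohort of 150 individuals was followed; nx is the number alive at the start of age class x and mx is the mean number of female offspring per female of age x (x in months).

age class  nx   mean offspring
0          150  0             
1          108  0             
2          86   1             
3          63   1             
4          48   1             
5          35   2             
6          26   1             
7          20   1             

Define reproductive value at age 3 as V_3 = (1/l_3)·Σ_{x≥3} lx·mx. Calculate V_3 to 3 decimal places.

lx = nx/n0 = nx/150: 1, 0.72, 0.57333…, 0.42, 0.32, 0.23333…, 0.17333…, 0.13333…
lx·mx for x ≥ 3: 0.42, 0.32, 0.466667…, 0.173333…, 0.133333… → sum = 1.513333…
V_3 = 1.513333… / l_3 = 1.513333… / 0.42 = 3.603175… → 3.603

3.603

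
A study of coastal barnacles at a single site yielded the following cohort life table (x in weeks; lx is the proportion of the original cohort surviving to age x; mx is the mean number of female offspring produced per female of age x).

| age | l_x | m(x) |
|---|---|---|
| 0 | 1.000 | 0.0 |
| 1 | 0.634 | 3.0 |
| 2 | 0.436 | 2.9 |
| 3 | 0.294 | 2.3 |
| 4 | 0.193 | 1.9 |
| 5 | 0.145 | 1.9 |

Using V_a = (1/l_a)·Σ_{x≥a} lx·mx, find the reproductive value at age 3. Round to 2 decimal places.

4.48

lx·mx for x ≥ 3: 0.6762, 0.3667, 0.2755 → sum = 1.3184
V_3 = 1.3184 / l_3 = 1.3184 / 0.294 = 4.484354… → 4.48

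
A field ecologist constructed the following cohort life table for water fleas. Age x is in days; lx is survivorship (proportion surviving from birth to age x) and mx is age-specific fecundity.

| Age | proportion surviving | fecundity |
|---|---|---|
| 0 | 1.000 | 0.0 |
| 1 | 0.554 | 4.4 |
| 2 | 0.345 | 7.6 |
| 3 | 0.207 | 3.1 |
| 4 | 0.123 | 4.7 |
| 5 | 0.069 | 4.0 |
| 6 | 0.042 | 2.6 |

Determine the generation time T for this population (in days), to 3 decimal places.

2.094

lx·mx: 0, 2.4376, 2.622, 0.6417, 0.5781, 0.276, 0.1092 → R0 = 6.6646
x·lx·mx: 0, 2.4376, 5.244, 1.9251, 2.3124, 1.38, 0.6552 → Σ = 13.9543
T = 13.9543 / 6.6646 = 2.093794… → 2.094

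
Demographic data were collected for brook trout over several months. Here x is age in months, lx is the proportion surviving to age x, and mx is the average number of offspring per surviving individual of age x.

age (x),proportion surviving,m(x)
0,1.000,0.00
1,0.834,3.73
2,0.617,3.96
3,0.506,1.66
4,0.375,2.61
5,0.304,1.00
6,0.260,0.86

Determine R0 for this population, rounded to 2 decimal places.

7.90

lx·mx by age: 0, 3.11082, 2.44332, 0.83996, 0.97875, 0.304, 0.2236
R0 = Σ lx·mx = 7.90045 → 7.90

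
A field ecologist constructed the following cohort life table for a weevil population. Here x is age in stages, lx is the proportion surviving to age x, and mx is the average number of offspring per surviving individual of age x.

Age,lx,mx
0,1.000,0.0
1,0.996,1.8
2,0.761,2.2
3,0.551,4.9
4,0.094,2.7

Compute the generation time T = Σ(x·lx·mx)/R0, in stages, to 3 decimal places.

2.220

lx·mx: 0, 1.7928, 1.6742, 2.6999, 0.2538 → R0 = 6.4207
x·lx·mx: 0, 1.7928, 3.3484, 8.0997, 1.0152 → Σ = 14.2561
T = 14.2561 / 6.4207 = 2.220334… → 2.220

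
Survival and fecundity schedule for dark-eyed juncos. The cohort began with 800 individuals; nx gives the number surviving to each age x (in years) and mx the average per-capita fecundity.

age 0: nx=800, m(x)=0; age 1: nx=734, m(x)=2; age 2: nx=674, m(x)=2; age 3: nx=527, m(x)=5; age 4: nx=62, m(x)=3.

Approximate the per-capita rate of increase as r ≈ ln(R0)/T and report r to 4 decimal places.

0.8590

lx = nx/n0 = nx/800: 1, 0.9175, 0.8425, 0.65875, 0.0775
R0 = Σ lx·mx = 0 + 1.835 + 1.685 + 3.29375 + 0.2325 = 7.04625
Σ x·lx·mx = 16.01625; T = 16.01625/7.04625 = 2.27302…
r ≈ ln(R0)/T = ln(7.04625)/2.27302… = 0.858988… → 0.8590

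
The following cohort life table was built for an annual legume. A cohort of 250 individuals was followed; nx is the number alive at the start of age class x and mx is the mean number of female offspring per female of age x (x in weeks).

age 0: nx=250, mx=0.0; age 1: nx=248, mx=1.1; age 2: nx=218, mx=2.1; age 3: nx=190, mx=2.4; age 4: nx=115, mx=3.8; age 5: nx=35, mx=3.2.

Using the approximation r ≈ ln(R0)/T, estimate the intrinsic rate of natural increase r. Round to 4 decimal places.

lx = nx/n0 = nx/250: 1, 0.992, 0.872, 0.76, 0.46, 0.14
R0 = Σ lx·mx = 0 + 1.0912 + 1.8312 + 1.824 + 1.748 + 0.448 = 6.9424
Σ x·lx·mx = 19.4576; T = 19.4576/6.9424 = 2.80272…
r ≈ ln(R0)/T = ln(6.9424)/2.80272… = 0.691346… → 0.6913

0.6913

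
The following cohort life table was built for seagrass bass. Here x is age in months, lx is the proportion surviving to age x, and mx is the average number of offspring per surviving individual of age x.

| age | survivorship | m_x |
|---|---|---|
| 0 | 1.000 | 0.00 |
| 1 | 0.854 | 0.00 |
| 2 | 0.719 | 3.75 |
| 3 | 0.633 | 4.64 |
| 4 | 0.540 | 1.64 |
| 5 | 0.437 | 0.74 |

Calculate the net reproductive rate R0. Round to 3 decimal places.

6.842

lx·mx by age: 0, 0, 2.69625, 2.93712, 0.8856, 0.32338
R0 = Σ lx·mx = 6.84235 → 6.842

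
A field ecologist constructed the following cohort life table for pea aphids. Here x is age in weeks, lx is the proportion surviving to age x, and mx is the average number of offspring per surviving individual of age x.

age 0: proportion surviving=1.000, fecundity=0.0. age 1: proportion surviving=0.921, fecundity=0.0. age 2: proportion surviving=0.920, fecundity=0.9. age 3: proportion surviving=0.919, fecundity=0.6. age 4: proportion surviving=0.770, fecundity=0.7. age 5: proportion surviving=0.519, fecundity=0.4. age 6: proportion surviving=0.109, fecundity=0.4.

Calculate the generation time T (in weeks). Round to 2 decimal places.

3.12

lx·mx: 0, 0, 0.828, 0.5514, 0.539, 0.2076, 0.0436 → R0 = 2.1696
x·lx·mx: 0, 0, 1.656, 1.6542, 2.156, 1.038, 0.2616 → Σ = 6.7658
T = 6.7658 / 2.1696 = 3.118455… → 3.12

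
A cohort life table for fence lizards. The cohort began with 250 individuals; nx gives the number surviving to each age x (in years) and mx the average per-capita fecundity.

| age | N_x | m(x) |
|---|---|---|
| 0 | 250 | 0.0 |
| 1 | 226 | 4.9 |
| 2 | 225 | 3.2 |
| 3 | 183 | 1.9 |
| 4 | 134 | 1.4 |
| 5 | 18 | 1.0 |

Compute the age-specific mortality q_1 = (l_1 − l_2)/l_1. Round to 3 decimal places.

lx = nx/n0 = nx/250: 1, 0.904, 0.9, 0.732, 0.536, 0.072
q_1 = (l_1 − l_2) / l_1 = (0.904 − 0.9) / 0.904
     = 0.004 / 0.904 = 0.004425… → 0.004

0.004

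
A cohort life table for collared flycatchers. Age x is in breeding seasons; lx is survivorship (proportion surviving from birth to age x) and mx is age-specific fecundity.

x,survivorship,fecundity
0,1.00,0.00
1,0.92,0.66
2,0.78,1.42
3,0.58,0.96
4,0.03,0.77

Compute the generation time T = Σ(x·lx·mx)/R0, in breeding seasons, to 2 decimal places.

2.00

lx·mx: 0, 0.6072, 1.1076, 0.5568, 0.0231 → R0 = 2.2947
x·lx·mx: 0, 0.6072, 2.2152, 1.6704, 0.0924 → Σ = 4.5852
T = 4.5852 / 2.2947 = 1.99817… → 2.00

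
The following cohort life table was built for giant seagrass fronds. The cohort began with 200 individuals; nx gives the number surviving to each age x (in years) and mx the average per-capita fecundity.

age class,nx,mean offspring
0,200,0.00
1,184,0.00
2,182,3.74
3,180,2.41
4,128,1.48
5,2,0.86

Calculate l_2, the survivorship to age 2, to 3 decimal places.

l_2 = n_2/n_0 = 182/200 = 0.91 → 0.910

0.910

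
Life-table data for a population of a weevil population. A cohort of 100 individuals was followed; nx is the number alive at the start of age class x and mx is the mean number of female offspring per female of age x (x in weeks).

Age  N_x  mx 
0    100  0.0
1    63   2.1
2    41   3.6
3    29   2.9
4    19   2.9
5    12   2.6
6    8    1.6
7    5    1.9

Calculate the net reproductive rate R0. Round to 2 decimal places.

4.73

lx = nx/n0 = nx/100: 1, 0.63, 0.41, 0.29, 0.19, 0.12, 0.08, 0.05
lx·mx by age: 0, 1.323, 1.476, 0.841, 0.551, 0.312, 0.128, 0.095
R0 = Σ lx·mx = 4.726 → 4.73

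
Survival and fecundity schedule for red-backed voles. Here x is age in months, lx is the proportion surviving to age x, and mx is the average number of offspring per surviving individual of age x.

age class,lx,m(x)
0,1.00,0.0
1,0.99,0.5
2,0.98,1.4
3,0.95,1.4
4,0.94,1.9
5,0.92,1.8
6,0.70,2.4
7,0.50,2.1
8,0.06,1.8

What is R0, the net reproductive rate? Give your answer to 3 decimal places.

9.477

lx·mx by age: 0, 0.495, 1.372, 1.33, 1.786, 1.656, 1.68, 1.05, 0.108
R0 = Σ lx·mx = 9.477 → 9.477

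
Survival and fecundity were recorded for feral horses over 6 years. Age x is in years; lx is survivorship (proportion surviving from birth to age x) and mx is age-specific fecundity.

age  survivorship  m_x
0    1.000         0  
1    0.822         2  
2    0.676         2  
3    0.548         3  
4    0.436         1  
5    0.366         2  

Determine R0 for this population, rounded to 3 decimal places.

lx·mx by age: 0, 1.644, 1.352, 1.644, 0.436, 0.732
R0 = Σ lx·mx = 5.808 → 5.808

5.808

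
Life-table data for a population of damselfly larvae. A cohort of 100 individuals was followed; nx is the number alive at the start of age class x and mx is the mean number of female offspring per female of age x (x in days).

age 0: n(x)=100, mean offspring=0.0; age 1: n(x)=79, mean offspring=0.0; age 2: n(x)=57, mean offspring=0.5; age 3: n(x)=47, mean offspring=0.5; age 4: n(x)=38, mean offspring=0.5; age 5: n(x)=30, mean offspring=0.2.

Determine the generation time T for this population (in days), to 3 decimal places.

3.032

lx = nx/n0 = nx/100: 1, 0.79, 0.57, 0.47, 0.38, 0.3
lx·mx: 0, 0, 0.285, 0.235, 0.19, 0.06 → R0 = 0.77
x·lx·mx: 0, 0, 0.57, 0.705, 0.76, 0.3 → Σ = 2.335
T = 2.335 / 0.77 = 3.032468… → 3.032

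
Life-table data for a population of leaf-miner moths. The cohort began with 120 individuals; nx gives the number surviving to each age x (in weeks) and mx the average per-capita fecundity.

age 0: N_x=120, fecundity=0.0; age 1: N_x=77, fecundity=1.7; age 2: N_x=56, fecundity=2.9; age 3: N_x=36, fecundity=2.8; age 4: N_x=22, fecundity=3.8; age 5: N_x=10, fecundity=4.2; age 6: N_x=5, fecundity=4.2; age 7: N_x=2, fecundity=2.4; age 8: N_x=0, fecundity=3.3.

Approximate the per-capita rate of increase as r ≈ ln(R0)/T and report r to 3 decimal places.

0.565

lx = nx/n0 = nx/120: 1, 0.64167…, 0.46667…, 0.3, 0.18333…, 0.08333…, 0.04167…, 0.01667…, 0
R0 = Σ lx·mx = 0 + 1.09083… + 1.35333… + 0.84 + 0.69667… + 0.35… + 0.175… + 0.04… + 0 = 4.545833…
Σ x·lx·mx = 12.184167…; T = 12.184167…/4.545833… = 2.68029…
r ≈ ln(R0)/T = ln(4.545833…)/2.68029… = 0.56494… → 0.565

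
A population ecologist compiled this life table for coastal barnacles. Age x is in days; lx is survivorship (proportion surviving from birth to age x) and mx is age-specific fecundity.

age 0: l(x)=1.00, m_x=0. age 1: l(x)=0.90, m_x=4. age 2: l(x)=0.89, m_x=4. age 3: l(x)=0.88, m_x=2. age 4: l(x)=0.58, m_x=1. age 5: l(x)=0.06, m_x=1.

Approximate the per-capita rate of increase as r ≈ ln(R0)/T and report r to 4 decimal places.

1.1591

R0 = Σ lx·mx = 0 + 3.6 + 3.56 + 1.76 + 0.58 + 0.06 = 9.56
Σ x·lx·mx = 18.62; T = 18.62/9.56 = 1.9477…
r ≈ ln(R0)/T = ln(9.56)/1.9477… = 1.159105… → 1.1591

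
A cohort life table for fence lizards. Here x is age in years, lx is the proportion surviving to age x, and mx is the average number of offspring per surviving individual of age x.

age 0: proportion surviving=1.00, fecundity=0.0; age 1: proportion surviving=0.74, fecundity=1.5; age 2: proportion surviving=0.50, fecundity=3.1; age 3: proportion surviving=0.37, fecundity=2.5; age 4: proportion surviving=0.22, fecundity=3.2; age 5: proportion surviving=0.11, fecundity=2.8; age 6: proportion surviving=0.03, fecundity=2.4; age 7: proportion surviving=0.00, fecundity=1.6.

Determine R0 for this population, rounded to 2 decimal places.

4.67

lx·mx by age: 0, 1.11, 1.55, 0.925, 0.704, 0.308, 0.072, 0
R0 = Σ lx·mx = 4.669 → 4.67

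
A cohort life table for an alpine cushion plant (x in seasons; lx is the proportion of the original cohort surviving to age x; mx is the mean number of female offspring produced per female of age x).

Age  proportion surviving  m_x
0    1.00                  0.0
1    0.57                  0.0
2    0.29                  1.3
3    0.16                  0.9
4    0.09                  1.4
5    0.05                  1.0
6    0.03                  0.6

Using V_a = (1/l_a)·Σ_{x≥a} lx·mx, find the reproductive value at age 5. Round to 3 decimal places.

1.360

lx·mx for x ≥ 5: 0.05, 0.018 → sum = 0.068
V_5 = 0.068 / l_5 = 0.068 / 0.05 = 1.36 → 1.360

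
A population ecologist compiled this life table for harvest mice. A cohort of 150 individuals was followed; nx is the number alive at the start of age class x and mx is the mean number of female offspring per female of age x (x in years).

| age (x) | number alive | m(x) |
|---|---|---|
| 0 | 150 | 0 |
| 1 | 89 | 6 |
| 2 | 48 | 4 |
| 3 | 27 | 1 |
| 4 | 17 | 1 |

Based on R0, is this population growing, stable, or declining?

growing

lx = nx/n0 = nx/150: 1, 0.59333…, 0.32, 0.18, 0.11333…
R0 = Σ lx·mx = 0 + 3.56… + 1.28 + 0.18 + 0.113333… = 5.133333…
R0 > 1, so the population is growing.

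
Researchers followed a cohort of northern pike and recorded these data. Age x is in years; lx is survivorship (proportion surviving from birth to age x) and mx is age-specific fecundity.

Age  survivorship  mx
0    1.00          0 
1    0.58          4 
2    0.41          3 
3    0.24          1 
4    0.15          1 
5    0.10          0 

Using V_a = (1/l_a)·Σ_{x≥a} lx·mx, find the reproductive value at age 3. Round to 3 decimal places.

lx·mx for x ≥ 3: 0.24, 0.15, 0 → sum = 0.39
V_3 = 0.39 / l_3 = 0.39 / 0.24 = 1.625 → 1.625

1.625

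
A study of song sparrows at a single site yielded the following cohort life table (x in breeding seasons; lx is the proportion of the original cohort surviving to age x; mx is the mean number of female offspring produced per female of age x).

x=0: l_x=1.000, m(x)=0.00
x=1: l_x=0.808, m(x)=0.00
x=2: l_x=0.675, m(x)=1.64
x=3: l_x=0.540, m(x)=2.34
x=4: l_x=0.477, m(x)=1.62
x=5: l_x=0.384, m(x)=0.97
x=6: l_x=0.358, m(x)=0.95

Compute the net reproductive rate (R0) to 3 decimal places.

3.856

lx·mx by age: 0, 0, 1.107, 1.2636, 0.77274, 0.37248, 0.3401
R0 = Σ lx·mx = 3.85592 → 3.856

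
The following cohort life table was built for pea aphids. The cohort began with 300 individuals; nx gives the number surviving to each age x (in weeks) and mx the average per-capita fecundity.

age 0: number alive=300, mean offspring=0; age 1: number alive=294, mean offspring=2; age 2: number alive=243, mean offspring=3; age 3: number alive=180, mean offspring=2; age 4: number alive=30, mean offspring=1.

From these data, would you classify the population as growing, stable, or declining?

lx = nx/n0 = nx/300: 1, 0.98, 0.81, 0.6, 0.1
R0 = Σ lx·mx = 0 + 1.96 + 2.43 + 1.2 + 0.1 = 5.69
R0 > 1, so the population is growing.

growing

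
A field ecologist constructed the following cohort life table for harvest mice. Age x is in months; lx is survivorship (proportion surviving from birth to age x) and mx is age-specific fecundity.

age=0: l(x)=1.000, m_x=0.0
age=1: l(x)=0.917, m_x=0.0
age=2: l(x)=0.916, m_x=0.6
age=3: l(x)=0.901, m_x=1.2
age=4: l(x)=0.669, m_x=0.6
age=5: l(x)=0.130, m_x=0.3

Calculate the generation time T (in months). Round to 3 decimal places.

lx·mx: 0, 0, 0.5496, 1.0812, 0.4014, 0.039 → R0 = 2.0712
x·lx·mx: 0, 0, 1.0992, 3.2436, 1.6056, 0.195 → Σ = 6.1434
T = 6.1434 / 2.0712 = 2.966107… → 2.966

2.966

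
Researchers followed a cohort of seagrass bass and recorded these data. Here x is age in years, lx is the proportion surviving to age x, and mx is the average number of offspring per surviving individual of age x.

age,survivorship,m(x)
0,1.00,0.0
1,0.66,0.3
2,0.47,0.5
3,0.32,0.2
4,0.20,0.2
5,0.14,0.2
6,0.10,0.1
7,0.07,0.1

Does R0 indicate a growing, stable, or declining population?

R0 = Σ lx·mx = 0 + 0.198 + 0.235 + 0.064 + 0.04 + 0.028 + 0.01 + 0.007 = 0.582
R0 < 1, so the population is declining.

declining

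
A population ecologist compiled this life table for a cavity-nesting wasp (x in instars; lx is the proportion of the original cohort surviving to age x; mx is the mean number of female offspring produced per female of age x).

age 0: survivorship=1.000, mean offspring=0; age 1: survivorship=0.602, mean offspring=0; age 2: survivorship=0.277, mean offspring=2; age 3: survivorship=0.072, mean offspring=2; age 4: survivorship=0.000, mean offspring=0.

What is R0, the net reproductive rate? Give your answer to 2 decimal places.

lx·mx by age: 0, 0, 0.554, 0.144, 0
R0 = Σ lx·mx = 0.698 → 0.70

0.70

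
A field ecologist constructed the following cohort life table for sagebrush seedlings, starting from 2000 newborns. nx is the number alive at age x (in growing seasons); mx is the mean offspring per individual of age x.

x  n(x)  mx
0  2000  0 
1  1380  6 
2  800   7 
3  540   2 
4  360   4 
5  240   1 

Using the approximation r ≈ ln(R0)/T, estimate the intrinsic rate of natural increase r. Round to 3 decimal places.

1.188

lx = nx/n0 = nx/2000: 1, 0.69, 0.4, 0.27, 0.18, 0.12
R0 = Σ lx·mx = 0 + 4.14 + 2.8 + 0.54 + 0.72 + 0.12 = 8.32
Σ x·lx·mx = 14.84; T = 14.84/8.32 = 1.78365…
r ≈ ln(R0)/T = ln(8.32)/1.78365… = 1.18782… → 1.188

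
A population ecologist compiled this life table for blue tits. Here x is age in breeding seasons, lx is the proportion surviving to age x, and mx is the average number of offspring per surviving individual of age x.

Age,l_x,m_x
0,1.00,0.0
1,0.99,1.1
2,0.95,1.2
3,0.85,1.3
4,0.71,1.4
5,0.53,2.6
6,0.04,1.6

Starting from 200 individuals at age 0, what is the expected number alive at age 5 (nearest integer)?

Expected survivors = N0 · l_5 = 200 × 0.53 = 106 → 106

106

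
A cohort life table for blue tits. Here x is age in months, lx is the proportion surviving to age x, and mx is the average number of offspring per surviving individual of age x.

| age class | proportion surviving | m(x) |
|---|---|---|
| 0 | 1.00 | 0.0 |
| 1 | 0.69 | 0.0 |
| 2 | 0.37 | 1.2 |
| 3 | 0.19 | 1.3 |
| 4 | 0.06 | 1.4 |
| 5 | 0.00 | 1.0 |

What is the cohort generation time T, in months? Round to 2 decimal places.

lx·mx: 0, 0, 0.444, 0.247, 0.084, 0 → R0 = 0.775
x·lx·mx: 0, 0, 0.888, 0.741, 0.336, 0 → Σ = 1.965
T = 1.965 / 0.775 = 2.535484… → 2.54

2.54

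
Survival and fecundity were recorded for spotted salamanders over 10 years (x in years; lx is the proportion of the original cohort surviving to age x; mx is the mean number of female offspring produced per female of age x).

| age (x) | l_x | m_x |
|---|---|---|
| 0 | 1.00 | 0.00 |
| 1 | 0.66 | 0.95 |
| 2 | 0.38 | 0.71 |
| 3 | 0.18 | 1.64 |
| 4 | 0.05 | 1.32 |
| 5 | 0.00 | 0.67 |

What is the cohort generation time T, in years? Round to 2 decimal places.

1.84

lx·mx: 0, 0.627, 0.2698, 0.2952, 0.066, 0 → R0 = 1.258
x·lx·mx: 0, 0.627, 0.5396, 0.8856, 0.264, 0 → Σ = 2.3162
T = 2.3162 / 1.258 = 1.841176… → 1.84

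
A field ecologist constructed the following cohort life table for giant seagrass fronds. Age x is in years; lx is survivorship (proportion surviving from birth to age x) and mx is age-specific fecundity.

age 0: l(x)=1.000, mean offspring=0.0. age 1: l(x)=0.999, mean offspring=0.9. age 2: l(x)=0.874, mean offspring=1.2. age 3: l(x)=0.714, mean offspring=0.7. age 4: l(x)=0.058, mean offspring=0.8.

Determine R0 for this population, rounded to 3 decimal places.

lx·mx by age: 0, 0.8991, 1.0488, 0.4998, 0.0464
R0 = Σ lx·mx = 2.4941 → 2.494

2.494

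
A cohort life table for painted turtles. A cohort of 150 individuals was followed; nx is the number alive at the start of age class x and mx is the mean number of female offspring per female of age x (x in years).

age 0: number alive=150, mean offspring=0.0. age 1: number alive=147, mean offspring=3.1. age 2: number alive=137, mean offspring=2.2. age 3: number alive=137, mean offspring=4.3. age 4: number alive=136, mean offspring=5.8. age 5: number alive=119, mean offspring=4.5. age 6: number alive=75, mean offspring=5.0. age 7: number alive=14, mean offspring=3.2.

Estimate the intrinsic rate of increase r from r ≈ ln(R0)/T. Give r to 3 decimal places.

lx = nx/n0 = nx/150: 1, 0.98, 0.91333…, 0.91333…, 0.90667…, 0.79333…, 0.5, 0.09333…
R0 = Σ lx·mx = 0 + 3.038 + 2.00933… + 3.92733… + 5.25867… + 3.57… + 2.5 + 0.29867… = 20.602…
Σ x·lx·mx = 74.814…; T = 74.814…/20.602… = 3.6314…
r ≈ ln(R0)/T = ln(20.602…)/3.6314… = 0.83312… → 0.833

0.833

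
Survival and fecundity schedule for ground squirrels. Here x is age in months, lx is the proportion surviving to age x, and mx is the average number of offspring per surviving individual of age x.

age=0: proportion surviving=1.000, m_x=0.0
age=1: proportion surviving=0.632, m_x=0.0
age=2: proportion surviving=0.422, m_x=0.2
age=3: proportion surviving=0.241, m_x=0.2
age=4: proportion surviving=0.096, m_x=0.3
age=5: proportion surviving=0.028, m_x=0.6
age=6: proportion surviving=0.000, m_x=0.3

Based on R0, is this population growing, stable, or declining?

declining

R0 = Σ lx·mx = 0 + 0 + 0.0844 + 0.0482 + 0.0288 + 0.0168 + 0 = 0.1782
R0 < 1, so the population is declining.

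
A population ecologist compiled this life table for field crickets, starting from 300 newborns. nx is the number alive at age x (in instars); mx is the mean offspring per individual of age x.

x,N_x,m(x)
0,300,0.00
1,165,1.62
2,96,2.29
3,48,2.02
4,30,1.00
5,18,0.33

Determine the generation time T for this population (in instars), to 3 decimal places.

lx = nx/n0 = nx/300: 1, 0.55, 0.32, 0.16, 0.1, 0.06
lx·mx: 0, 0.891, 0.7328, 0.3232, 0.1, 0.0198 → R0 = 2.0668
x·lx·mx: 0, 0.891, 1.4656, 0.9696, 0.4, 0.099 → Σ = 3.8252
T = 3.8252 / 2.0668 = 1.850784… → 1.851

1.851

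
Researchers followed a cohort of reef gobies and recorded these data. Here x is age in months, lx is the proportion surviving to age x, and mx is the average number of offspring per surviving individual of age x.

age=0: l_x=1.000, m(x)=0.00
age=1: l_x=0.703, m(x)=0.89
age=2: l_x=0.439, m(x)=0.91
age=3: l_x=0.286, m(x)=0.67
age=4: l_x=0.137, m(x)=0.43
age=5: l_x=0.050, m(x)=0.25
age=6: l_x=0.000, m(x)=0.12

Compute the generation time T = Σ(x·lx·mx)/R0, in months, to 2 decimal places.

lx·mx: 0, 0.62567, 0.39949, 0.19162, 0.05891, 0.0125, 0 → R0 = 1.28819
x·lx·mx: 0, 0.62567, 0.79898, 0.57486, 0.23564, 0.0625, 0 → Σ = 2.29765
T = 2.29765 / 1.28819 = 1.783627… → 1.78

1.78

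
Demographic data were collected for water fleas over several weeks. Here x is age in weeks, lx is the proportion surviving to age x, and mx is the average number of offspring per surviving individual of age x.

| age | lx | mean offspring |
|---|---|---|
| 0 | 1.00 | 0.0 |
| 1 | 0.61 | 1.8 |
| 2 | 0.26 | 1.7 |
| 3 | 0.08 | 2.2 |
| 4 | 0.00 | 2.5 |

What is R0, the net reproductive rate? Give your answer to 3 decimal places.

1.716

lx·mx by age: 0, 1.098, 0.442, 0.176, 0
R0 = Σ lx·mx = 1.716 → 1.716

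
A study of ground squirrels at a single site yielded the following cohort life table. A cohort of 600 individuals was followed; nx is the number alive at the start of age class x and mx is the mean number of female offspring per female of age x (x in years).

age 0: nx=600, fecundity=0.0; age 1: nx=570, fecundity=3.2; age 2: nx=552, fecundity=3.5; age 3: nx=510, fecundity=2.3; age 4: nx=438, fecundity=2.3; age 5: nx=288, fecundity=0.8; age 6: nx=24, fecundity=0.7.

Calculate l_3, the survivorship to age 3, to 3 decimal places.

0.850

l_3 = n_3/n_0 = 510/600 = 0.85 → 0.850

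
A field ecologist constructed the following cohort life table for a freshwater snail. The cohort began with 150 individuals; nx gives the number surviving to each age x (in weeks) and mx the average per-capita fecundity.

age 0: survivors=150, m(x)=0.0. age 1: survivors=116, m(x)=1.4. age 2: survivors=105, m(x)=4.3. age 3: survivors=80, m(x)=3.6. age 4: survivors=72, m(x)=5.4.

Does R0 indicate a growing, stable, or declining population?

growing

lx = nx/n0 = nx/150: 1, 0.77333…, 0.7, 0.53333…, 0.48
R0 = Σ lx·mx = 0 + 1.082667… + 3.01 + 1.92… + 2.592 = 8.604667…
R0 > 1, so the population is growing.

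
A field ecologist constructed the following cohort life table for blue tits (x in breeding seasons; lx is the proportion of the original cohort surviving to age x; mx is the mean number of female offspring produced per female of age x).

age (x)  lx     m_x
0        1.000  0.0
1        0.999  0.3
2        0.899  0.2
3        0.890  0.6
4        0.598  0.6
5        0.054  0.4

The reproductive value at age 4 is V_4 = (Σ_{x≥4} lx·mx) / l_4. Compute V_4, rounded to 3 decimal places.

0.636

lx·mx for x ≥ 4: 0.3588, 0.0216 → sum = 0.3804
V_4 = 0.3804 / l_4 = 0.3804 / 0.598 = 0.63612… → 0.636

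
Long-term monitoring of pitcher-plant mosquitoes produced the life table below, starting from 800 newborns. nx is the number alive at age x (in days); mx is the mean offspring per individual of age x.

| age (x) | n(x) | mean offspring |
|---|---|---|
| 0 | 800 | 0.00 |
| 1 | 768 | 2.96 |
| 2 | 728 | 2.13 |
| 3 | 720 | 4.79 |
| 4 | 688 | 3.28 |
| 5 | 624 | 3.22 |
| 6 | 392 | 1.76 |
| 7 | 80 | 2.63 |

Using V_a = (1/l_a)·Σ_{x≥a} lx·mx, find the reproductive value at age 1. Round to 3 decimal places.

lx = nx/n0 = nx/800: 1, 0.96, 0.91, 0.9, 0.86, 0.78, 0.49, 0.1
lx·mx for x ≥ 1: 2.8416, 1.9383, 4.311, 2.8208, 2.5116, 0.8624, 0.263 → sum = 15.5487
V_1 = 15.5487 / l_1 = 15.5487 / 0.96 = 16.196563… → 16.197

16.197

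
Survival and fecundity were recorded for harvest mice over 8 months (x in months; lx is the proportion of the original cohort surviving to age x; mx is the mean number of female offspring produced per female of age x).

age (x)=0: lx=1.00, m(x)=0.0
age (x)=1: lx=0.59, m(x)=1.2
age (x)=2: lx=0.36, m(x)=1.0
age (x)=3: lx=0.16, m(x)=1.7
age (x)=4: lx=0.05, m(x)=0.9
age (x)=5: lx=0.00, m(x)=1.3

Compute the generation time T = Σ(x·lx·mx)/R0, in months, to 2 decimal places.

lx·mx: 0, 0.708, 0.36, 0.272, 0.045, 0 → R0 = 1.385
x·lx·mx: 0, 0.708, 0.72, 0.816, 0.18, 0 → Σ = 2.424
T = 2.424 / 1.385 = 1.750181… → 1.75

1.75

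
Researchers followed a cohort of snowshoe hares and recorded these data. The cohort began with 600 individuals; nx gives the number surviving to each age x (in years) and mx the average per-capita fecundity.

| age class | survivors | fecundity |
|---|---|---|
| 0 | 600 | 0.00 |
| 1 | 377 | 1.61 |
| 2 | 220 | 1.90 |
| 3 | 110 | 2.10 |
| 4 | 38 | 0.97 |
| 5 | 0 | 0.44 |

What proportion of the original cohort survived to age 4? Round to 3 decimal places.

l_4 = n_4/n_0 = 38/600 = 0.063333… → 0.063

0.063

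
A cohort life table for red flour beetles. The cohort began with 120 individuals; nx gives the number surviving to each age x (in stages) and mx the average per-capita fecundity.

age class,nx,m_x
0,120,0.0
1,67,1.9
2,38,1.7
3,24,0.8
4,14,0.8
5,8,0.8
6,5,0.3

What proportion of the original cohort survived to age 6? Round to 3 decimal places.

l_6 = n_6/n_0 = 5/120 = 0.041667… → 0.042

0.042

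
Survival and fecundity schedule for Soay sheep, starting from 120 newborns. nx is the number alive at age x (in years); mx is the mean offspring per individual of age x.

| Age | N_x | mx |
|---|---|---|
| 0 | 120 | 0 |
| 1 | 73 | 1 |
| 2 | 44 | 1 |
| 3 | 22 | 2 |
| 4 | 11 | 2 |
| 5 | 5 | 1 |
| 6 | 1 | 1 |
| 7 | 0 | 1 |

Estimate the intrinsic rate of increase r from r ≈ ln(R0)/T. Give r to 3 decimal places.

0.208

lx = nx/n0 = nx/120: 1, 0.60833…, 0.36667…, 0.18333…, 0.09167…, 0.04167…, 0.00833…, 0
R0 = Σ lx·mx = 0 + 0.60833… + 0.36667… + 0.36667… + 0.18333… + 0.04167… + 0.00833… + 0 = 1.575…
Σ x·lx·mx = 3.433333…; T = 3.433333…/1.575… = 2.17989…
r ≈ ln(R0)/T = ln(1.575…)/2.17989… = 0.20838… → 0.208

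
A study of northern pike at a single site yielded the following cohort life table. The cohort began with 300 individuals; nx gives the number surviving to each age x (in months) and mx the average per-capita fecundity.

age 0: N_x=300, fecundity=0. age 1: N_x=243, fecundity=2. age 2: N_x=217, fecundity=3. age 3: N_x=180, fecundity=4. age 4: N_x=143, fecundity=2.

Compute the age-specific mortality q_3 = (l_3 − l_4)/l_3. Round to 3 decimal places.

0.206

lx = nx/n0 = nx/300: 1, 0.81, 0.72333…, 0.6, 0.47667…
q_3 = (l_3 − l_4) / l_3 = (0.6 − 0.476667…) / 0.6
     = 0.123333… / 0.6 = 0.205556… → 0.206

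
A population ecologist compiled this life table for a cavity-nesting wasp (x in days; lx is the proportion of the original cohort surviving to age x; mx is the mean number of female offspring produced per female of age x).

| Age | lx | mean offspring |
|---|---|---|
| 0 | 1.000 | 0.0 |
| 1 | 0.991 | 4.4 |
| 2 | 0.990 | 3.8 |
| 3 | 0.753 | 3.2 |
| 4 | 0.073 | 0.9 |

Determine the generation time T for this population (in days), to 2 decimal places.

lx·mx: 0, 4.3604, 3.762, 2.4096, 0.0657 → R0 = 10.5977
x·lx·mx: 0, 4.3604, 7.524, 7.2288, 0.2628 → Σ = 19.376
T = 19.376 / 10.5977 = 1.828321… → 1.83

1.83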